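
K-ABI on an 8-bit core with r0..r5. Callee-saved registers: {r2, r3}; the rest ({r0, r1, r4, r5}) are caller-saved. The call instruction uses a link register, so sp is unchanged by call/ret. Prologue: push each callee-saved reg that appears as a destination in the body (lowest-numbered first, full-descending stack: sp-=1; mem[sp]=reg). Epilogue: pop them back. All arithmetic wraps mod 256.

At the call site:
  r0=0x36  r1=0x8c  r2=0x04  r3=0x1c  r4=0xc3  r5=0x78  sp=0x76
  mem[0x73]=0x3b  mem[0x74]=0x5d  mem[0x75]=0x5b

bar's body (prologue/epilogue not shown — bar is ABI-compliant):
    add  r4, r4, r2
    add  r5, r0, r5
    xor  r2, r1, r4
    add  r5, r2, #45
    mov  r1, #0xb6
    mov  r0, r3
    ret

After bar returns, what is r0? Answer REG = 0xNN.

prologue: push r2 → mem[0x75]=0x04, sp=0x75
body[0] add  r4, r4, r2 → r4=0xc7
body[1] add  r5, r0, r5 → r5=0xae
body[2] xor  r2, r1, r4 → r2=0x4b
body[3] add  r5, r2, #45 → r5=0x78
body[4] mov  r1, #0xb6 → r1=0xb6
body[5] mov  r0, r3 → r0=0x1c
epilogue: pop r2=0x04, sp=0x76
r0 is caller-saved → body value

REG = 0x1c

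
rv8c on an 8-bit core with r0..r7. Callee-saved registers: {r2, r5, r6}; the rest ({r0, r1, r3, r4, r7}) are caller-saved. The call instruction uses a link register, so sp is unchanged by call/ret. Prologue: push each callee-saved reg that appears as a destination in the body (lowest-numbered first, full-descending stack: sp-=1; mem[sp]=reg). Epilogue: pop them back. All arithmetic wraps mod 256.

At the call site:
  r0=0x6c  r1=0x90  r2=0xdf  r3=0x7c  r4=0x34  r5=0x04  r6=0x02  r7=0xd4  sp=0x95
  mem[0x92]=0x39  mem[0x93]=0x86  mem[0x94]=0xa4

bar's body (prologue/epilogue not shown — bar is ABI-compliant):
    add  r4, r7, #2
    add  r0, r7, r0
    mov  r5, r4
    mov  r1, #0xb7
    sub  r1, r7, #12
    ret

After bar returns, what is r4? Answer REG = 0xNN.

REG = 0xd6

prologue: push r5 → mem[0x94]=0x04, sp=0x94
body[0] add  r4, r7, #2 → r4=0xd6
body[1] add  r0, r7, r0 → r0=0x40
body[2] mov  r5, r4 → r5=0xd6
body[3] mov  r1, #0xb7 → r1=0xb7
body[4] sub  r1, r7, #12 → r1=0xc8
epilogue: pop r5=0x04, sp=0x95
r4 is caller-saved → body value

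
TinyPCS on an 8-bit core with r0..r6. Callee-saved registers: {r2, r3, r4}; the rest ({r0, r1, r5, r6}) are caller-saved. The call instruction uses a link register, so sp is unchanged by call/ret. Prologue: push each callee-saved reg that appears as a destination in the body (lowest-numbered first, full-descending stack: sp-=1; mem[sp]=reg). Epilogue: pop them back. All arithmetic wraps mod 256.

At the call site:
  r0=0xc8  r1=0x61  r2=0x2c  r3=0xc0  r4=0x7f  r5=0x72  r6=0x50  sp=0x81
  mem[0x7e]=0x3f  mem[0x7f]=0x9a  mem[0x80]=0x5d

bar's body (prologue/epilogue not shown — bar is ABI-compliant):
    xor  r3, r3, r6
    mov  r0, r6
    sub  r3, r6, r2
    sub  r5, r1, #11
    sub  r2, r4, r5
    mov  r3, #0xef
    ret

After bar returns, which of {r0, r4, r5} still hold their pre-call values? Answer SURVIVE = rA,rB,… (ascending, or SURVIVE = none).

prologue: push r2 -> mem[0x80]=0x2c, sp=0x80
prologue: push r3 -> mem[0x7f]=0xc0, sp=0x7f
body[0] xor  r3, r3, r6 -> r3=0x90
body[1] mov  r0, r6 -> r0=0x50
body[2] sub  r3, r6, r2 -> r3=0x24
body[3] sub  r5, r1, #11 -> r5=0x56
body[4] sub  r2, r4, r5 -> r2=0x29
body[5] mov  r3, #0xef -> r3=0xef
epilogue: pop r3=0xc0, sp=0x80
epilogue: pop r2=0x2c, sp=0x81
r0: caller-saved, written=True
r4: callee-saved, written=False
r5: caller-saved, written=True

SURVIVE = r4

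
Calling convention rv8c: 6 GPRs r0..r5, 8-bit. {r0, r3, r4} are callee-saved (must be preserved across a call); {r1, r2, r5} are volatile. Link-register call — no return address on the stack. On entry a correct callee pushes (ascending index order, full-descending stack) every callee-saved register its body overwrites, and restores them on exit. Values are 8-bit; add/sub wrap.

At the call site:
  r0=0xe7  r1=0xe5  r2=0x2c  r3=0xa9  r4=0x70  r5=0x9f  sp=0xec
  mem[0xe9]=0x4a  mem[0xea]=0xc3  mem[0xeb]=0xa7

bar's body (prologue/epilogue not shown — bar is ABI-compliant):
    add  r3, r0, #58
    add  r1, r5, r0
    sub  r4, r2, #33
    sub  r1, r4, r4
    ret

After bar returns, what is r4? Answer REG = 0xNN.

REG = 0x70

prologue: push r3 → mem[0xeb]=0xa9, sp=0xeb
prologue: push r4 → mem[0xea]=0x70, sp=0xea
body[0] add  r3, r0, #58 → r3=0x21
body[1] add  r1, r5, r0 → r1=0x86
body[2] sub  r4, r2, #33 → r4=0x0b
body[3] sub  r1, r4, r4 → r1=0x00
epilogue: pop r4=0x70, sp=0xeb
epilogue: pop r3=0xa9, sp=0xec
r4 is callee-saved → restored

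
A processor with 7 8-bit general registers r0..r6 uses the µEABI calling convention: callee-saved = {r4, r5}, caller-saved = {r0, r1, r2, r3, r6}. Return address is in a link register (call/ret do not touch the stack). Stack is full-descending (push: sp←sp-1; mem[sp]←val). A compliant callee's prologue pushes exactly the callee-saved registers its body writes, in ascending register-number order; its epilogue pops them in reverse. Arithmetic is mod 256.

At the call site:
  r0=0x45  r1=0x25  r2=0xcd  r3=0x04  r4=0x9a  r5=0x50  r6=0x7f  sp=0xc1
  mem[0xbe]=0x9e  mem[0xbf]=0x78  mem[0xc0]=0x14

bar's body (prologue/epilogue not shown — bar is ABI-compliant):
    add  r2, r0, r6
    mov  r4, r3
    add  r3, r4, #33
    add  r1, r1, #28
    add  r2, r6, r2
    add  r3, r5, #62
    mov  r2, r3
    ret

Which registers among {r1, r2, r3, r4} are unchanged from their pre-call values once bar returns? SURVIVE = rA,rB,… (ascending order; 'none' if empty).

SURVIVE = r4

prologue: push r4 → mem[0xc0]=0x9a, sp=0xc0
body[0] add  r2, r0, r6 → r2=0xc4
body[1] mov  r4, r3 → r4=0x04
body[2] add  r3, r4, #33 → r3=0x25
body[3] add  r1, r1, #28 → r1=0x41
body[4] add  r2, r6, r2 → r2=0x43
body[5] add  r3, r5, #62 → r3=0x8e
body[6] mov  r2, r3 → r2=0x8e
epilogue: pop r4=0x9a, sp=0xc1
r1: caller-saved, written=True
r2: caller-saved, written=True
r3: caller-saved, written=True
r4: callee-saved, written=True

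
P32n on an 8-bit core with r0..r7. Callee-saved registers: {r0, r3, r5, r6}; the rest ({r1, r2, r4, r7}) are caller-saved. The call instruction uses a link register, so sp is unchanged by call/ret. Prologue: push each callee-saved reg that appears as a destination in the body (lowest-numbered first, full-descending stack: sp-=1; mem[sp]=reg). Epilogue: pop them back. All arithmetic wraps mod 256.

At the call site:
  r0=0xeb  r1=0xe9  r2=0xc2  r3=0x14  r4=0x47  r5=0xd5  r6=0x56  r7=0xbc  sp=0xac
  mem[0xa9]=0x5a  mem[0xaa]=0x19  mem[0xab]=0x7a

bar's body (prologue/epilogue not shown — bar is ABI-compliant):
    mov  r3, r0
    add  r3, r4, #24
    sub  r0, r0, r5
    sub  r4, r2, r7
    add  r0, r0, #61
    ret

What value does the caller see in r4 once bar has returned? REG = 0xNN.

prologue: push r0 → mem[0xab]=0xeb, sp=0xab
prologue: push r3 → mem[0xaa]=0x14, sp=0xaa
body[0] mov  r3, r0 → r3=0xeb
body[1] add  r3, r4, #24 → r3=0x5f
body[2] sub  r0, r0, r5 → r0=0x16
body[3] sub  r4, r2, r7 → r4=0x06
body[4] add  r0, r0, #61 → r0=0x53
epilogue: pop r3=0x14, sp=0xab
epilogue: pop r0=0xeb, sp=0xac
r4 is caller-saved → body value

REG = 0x06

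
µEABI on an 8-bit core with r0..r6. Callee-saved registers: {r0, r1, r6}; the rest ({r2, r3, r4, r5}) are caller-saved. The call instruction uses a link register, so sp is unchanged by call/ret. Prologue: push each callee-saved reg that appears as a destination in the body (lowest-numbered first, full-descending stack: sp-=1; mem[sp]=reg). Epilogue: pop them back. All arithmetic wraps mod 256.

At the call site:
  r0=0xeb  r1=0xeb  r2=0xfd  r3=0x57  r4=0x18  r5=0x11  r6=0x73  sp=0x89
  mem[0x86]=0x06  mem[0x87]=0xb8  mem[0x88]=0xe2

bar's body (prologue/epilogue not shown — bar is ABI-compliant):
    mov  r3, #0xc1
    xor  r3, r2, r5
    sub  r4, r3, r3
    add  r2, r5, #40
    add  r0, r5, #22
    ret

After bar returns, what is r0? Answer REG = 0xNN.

prologue: push r0 → mem[0x88]=0xeb, sp=0x88
body[0] mov  r3, #0xc1 → r3=0xc1
body[1] xor  r3, r2, r5 → r3=0xec
body[2] sub  r4, r3, r3 → r4=0x00
body[3] add  r2, r5, #40 → r2=0x39
body[4] add  r0, r5, #22 → r0=0x27
epilogue: pop r0=0xeb, sp=0x89
r0 is callee-saved → restored

REG = 0xeb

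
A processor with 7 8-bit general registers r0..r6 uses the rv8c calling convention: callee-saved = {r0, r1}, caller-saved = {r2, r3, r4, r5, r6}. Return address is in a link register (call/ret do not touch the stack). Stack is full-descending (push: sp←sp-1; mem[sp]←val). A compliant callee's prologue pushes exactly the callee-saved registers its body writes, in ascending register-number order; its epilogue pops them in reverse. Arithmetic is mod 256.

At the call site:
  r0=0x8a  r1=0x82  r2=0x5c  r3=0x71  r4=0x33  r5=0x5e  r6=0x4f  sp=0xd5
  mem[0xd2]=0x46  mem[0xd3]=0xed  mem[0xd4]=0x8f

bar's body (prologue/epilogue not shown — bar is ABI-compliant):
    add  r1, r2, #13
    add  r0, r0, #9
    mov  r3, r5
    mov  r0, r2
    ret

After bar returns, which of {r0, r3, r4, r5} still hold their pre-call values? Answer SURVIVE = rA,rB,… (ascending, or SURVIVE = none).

SURVIVE = r0,r4,r5

prologue: push r0 → mem[0xd4]=0x8a, sp=0xd4
prologue: push r1 → mem[0xd3]=0x82, sp=0xd3
body[0] add  r1, r2, #13 → r1=0x69
body[1] add  r0, r0, #9 → r0=0x93
body[2] mov  r3, r5 → r3=0x5e
body[3] mov  r0, r2 → r0=0x5c
epilogue: pop r1=0x82, sp=0xd4
epilogue: pop r0=0x8a, sp=0xd5
r0: callee-saved, written=True
r3: caller-saved, written=True
r4: caller-saved, written=False
r5: caller-saved, written=False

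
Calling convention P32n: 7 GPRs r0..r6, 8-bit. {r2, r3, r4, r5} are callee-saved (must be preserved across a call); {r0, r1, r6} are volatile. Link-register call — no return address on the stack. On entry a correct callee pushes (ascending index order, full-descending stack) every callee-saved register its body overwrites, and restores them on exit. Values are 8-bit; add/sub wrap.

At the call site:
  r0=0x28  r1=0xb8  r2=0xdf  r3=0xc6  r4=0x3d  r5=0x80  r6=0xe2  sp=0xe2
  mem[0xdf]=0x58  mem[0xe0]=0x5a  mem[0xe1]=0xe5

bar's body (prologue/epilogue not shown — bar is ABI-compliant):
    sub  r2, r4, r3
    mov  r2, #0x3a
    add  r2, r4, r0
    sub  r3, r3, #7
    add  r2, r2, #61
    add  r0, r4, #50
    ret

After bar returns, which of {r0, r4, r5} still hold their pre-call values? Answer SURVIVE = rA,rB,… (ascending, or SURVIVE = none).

SURVIVE = r4,r5

prologue: push r2 -> mem[0xe1]=0xdf, sp=0xe1
prologue: push r3 -> mem[0xe0]=0xc6, sp=0xe0
body[0] sub  r2, r4, r3 -> r2=0x77
body[1] mov  r2, #0x3a -> r2=0x3a
body[2] add  r2, r4, r0 -> r2=0x65
body[3] sub  r3, r3, #7 -> r3=0xbf
body[4] add  r2, r2, #61 -> r2=0xa2
body[5] add  r0, r4, #50 -> r0=0x6f
epilogue: pop r3=0xc6, sp=0xe1
epilogue: pop r2=0xdf, sp=0xe2
r0: caller-saved, written=True
r4: callee-saved, written=False
r5: callee-saved, written=False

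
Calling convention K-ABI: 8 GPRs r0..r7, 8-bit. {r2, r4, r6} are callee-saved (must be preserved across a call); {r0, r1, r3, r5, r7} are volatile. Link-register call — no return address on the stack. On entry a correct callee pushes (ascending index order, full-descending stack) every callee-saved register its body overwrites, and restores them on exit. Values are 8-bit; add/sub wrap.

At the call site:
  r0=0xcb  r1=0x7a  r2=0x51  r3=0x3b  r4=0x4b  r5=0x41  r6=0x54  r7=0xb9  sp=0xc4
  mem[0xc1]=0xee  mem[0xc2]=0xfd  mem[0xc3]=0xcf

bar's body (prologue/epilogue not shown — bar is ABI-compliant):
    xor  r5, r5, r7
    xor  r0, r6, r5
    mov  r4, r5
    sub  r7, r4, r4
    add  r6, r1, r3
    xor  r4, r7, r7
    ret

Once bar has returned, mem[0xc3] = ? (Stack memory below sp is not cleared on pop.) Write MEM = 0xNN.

prologue: push r4 -> mem[0xc3]=0x4b, sp=0xc3
prologue: push r6 -> mem[0xc2]=0x54, sp=0xc2
body[0] xor  r5, r5, r7 -> r5=0xf8
body[1] xor  r0, r6, r5 -> r0=0xac
body[2] mov  r4, r5 -> r4=0xf8
body[3] sub  r7, r4, r4 -> r7=0x00
body[4] add  r6, r1, r3 -> r6=0xb5
body[5] xor  r4, r7, r7 -> r4=0x00
epilogue: pop r6=0x54, sp=0xc3
epilogue: pop r4=0x4b, sp=0xc4
prologue pushed ['r4', 'r6'] at ['0xc3', '0xc2']

MEM = 0x4b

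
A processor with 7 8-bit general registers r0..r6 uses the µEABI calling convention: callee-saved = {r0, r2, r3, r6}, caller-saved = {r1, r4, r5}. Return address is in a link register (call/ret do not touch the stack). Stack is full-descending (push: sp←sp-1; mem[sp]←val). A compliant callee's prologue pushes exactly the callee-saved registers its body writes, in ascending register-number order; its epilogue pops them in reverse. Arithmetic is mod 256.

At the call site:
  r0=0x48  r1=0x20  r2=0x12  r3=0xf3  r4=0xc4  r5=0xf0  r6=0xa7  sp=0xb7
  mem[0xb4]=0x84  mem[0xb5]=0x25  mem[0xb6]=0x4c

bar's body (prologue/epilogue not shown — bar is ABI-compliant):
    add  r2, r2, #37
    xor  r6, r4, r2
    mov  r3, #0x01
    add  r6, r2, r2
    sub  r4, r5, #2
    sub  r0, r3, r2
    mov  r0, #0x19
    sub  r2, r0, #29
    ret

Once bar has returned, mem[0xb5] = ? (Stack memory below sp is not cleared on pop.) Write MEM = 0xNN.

MEM = 0x12

prologue: push r0 → mem[0xb6]=0x48, sp=0xb6
prologue: push r2 → mem[0xb5]=0x12, sp=0xb5
prologue: push r3 → mem[0xb4]=0xf3, sp=0xb4
prologue: push r6 → mem[0xb3]=0xa7, sp=0xb3
body[0] add  r2, r2, #37 → r2=0x37
body[1] xor  r6, r4, r2 → r6=0xf3
body[2] mov  r3, #0x01 → r3=0x01
body[3] add  r6, r2, r2 → r6=0x6e
body[4] sub  r4, r5, #2 → r4=0xee
body[5] sub  r0, r3, r2 → r0=0xca
body[6] mov  r0, #0x19 → r0=0x19
body[7] sub  r2, r0, #29 → r2=0xfc
epilogue: pop r6=0xa7, sp=0xb4
epilogue: pop r3=0xf3, sp=0xb5
epilogue: pop r2=0x12, sp=0xb6
epilogue: pop r0=0x48, sp=0xb7
prologue pushed ['r0', 'r2', 'r3', 'r6'] at ['0xb6', '0xb5', '0xb4', '0xb3']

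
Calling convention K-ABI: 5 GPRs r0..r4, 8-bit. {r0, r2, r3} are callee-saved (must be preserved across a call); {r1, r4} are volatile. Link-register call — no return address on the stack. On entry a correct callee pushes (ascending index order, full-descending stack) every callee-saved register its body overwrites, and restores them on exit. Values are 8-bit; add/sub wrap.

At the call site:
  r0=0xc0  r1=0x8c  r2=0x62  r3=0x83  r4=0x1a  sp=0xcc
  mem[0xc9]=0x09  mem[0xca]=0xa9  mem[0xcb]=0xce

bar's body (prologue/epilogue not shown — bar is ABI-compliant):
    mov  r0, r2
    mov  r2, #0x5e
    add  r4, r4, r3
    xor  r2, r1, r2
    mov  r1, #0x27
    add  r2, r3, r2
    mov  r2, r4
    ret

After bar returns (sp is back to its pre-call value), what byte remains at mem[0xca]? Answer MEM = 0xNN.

prologue: push r0 -> mem[0xcb]=0xc0, sp=0xcb
prologue: push r2 -> mem[0xca]=0x62, sp=0xca
body[0] mov  r0, r2 -> r0=0x62
body[1] mov  r2, #0x5e -> r2=0x5e
body[2] add  r4, r4, r3 -> r4=0x9d
body[3] xor  r2, r1, r2 -> r2=0xd2
body[4] mov  r1, #0x27 -> r1=0x27
body[5] add  r2, r3, r2 -> r2=0x55
body[6] mov  r2, r4 -> r2=0x9d
epilogue: pop r2=0x62, sp=0xcb
epilogue: pop r0=0xc0, sp=0xcc
prologue pushed ['r0', 'r2'] at ['0xcb', '0xca']

MEM = 0x62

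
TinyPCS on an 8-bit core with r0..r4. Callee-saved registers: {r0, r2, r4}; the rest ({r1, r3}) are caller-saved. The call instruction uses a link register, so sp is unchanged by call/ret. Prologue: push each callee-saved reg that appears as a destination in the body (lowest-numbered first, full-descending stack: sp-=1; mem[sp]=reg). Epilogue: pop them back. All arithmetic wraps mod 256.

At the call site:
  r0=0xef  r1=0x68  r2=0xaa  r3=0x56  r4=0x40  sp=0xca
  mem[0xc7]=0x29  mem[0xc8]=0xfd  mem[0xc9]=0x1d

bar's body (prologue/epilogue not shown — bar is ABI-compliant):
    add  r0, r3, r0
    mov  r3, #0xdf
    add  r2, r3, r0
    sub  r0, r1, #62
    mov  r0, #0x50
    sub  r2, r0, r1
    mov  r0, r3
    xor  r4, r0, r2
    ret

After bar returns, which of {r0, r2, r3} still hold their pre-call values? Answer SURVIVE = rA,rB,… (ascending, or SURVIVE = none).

prologue: push r0 → mem[0xc9]=0xef, sp=0xc9
prologue: push r2 → mem[0xc8]=0xaa, sp=0xc8
prologue: push r4 → mem[0xc7]=0x40, sp=0xc7
body[0] add  r0, r3, r0 → r0=0x45
body[1] mov  r3, #0xdf → r3=0xdf
body[2] add  r2, r3, r0 → r2=0x24
body[3] sub  r0, r1, #62 → r0=0x2a
body[4] mov  r0, #0x50 → r0=0x50
body[5] sub  r2, r0, r1 → r2=0xe8
body[6] mov  r0, r3 → r0=0xdf
body[7] xor  r4, r0, r2 → r4=0x37
epilogue: pop r4=0x40, sp=0xc8
epilogue: pop r2=0xaa, sp=0xc9
epilogue: pop r0=0xef, sp=0xca
r0: callee-saved, written=True
r2: callee-saved, written=True
r3: caller-saved, written=True

SURVIVE = r0,r2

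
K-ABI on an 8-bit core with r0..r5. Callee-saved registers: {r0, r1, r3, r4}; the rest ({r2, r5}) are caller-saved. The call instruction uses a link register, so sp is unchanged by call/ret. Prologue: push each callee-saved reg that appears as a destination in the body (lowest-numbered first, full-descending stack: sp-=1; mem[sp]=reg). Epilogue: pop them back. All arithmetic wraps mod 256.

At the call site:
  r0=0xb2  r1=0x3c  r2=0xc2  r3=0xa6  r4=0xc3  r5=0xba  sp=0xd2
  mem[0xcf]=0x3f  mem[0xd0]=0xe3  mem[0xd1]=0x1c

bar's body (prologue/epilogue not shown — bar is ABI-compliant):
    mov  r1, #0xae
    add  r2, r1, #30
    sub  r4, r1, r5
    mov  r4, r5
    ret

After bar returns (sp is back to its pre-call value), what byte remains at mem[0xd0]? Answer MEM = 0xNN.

prologue: push r1 -> mem[0xd1]=0x3c, sp=0xd1
prologue: push r4 -> mem[0xd0]=0xc3, sp=0xd0
body[0] mov  r1, #0xae -> r1=0xae
body[1] add  r2, r1, #30 -> r2=0xcc
body[2] sub  r4, r1, r5 -> r4=0xf4
body[3] mov  r4, r5 -> r4=0xba
epilogue: pop r4=0xc3, sp=0xd1
epilogue: pop r1=0x3c, sp=0xd2
prologue pushed ['r1', 'r4'] at ['0xd1', '0xd0']

MEM = 0xc3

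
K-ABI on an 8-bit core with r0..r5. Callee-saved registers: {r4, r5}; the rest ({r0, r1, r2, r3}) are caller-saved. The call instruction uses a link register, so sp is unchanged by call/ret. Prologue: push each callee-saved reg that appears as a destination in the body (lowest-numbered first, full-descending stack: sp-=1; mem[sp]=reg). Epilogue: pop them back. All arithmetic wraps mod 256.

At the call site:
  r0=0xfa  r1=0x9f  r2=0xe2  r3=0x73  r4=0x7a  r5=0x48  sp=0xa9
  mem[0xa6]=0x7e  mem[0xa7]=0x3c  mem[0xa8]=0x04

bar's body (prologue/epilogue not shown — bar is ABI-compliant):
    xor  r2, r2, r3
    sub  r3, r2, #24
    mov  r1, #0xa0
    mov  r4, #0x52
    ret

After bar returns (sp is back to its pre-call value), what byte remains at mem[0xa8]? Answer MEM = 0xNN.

prologue: push r4 → mem[0xa8]=0x7a, sp=0xa8
body[0] xor  r2, r2, r3 → r2=0x91
body[1] sub  r3, r2, #24 → r3=0x79
body[2] mov  r1, #0xa0 → r1=0xa0
body[3] mov  r4, #0x52 → r4=0x52
epilogue: pop r4=0x7a, sp=0xa9
prologue pushed ['r4'] at ['0xa8']

MEM = 0x7a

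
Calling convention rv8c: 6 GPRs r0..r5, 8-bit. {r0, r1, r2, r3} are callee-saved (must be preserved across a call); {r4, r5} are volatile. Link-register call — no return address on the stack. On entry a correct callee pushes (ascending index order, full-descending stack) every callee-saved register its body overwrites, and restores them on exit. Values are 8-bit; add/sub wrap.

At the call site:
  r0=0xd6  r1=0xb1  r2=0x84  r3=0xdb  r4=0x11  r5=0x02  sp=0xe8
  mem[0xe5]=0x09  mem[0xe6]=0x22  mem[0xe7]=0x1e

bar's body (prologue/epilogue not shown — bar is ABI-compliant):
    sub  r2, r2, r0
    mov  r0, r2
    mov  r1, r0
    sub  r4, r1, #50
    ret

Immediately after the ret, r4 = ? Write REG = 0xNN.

REG = 0x7c

prologue: push r0 -> mem[0xe7]=0xd6, sp=0xe7
prologue: push r1 -> mem[0xe6]=0xb1, sp=0xe6
prologue: push r2 -> mem[0xe5]=0x84, sp=0xe5
body[0] sub  r2, r2, r0 -> r2=0xae
body[1] mov  r0, r2 -> r0=0xae
body[2] mov  r1, r0 -> r1=0xae
body[3] sub  r4, r1, #50 -> r4=0x7c
epilogue: pop r2=0x84, sp=0xe6
epilogue: pop r1=0xb1, sp=0xe7
epilogue: pop r0=0xd6, sp=0xe8
r4 is caller-saved -> body value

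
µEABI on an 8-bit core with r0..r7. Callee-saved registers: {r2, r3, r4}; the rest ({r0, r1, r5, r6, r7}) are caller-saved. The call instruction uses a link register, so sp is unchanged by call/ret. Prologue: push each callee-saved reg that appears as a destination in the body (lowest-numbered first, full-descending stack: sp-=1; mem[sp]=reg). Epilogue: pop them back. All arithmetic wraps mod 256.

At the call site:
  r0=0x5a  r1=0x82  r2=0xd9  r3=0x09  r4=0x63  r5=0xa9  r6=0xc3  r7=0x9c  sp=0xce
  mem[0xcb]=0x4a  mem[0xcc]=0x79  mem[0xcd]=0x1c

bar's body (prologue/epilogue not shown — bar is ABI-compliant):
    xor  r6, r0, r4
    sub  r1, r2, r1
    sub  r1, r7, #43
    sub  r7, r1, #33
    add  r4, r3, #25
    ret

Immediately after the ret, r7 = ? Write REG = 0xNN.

REG = 0x50

prologue: push r4 -> mem[0xcd]=0x63, sp=0xcd
body[0] xor  r6, r0, r4 -> r6=0x39
body[1] sub  r1, r2, r1 -> r1=0x57
body[2] sub  r1, r7, #43 -> r1=0x71
body[3] sub  r7, r1, #33 -> r7=0x50
body[4] add  r4, r3, #25 -> r4=0x22
epilogue: pop r4=0x63, sp=0xce
r7 is caller-saved -> body value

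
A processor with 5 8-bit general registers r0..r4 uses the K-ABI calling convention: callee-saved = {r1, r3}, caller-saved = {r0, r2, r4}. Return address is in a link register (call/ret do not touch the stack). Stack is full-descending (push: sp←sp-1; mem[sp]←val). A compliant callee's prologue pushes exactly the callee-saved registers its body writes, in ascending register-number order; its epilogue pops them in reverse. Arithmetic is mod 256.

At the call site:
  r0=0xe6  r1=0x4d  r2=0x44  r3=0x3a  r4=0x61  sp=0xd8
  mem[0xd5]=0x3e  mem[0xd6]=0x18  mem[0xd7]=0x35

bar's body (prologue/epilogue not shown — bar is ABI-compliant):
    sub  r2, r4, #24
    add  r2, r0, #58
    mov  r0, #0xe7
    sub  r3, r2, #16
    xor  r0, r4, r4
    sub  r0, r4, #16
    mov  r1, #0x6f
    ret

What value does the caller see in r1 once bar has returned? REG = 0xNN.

prologue: push r1 -> mem[0xd7]=0x4d, sp=0xd7
prologue: push r3 -> mem[0xd6]=0x3a, sp=0xd6
body[0] sub  r2, r4, #24 -> r2=0x49
body[1] add  r2, r0, #58 -> r2=0x20
body[2] mov  r0, #0xe7 -> r0=0xe7
body[3] sub  r3, r2, #16 -> r3=0x10
body[4] xor  r0, r4, r4 -> r0=0x00
body[5] sub  r0, r4, #16 -> r0=0x51
body[6] mov  r1, #0x6f -> r1=0x6f
epilogue: pop r3=0x3a, sp=0xd7
epilogue: pop r1=0x4d, sp=0xd8
r1 is callee-saved -> restored

REG = 0x4d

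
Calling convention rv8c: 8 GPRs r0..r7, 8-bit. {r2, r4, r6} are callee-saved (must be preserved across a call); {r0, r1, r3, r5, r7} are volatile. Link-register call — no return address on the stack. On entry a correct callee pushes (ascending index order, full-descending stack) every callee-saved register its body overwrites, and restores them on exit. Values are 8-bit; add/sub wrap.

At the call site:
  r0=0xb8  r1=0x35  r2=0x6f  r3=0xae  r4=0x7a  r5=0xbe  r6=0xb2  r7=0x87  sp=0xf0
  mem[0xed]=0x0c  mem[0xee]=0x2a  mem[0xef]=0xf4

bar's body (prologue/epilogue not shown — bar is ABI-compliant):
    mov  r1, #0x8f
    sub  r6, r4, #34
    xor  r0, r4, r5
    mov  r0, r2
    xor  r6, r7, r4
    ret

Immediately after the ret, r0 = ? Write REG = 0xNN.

prologue: push r6 -> mem[0xef]=0xb2, sp=0xef
body[0] mov  r1, #0x8f -> r1=0x8f
body[1] sub  r6, r4, #34 -> r6=0x58
body[2] xor  r0, r4, r5 -> r0=0xc4
body[3] mov  r0, r2 -> r0=0x6f
body[4] xor  r6, r7, r4 -> r6=0xfd
epilogue: pop r6=0xb2, sp=0xf0
r0 is caller-saved -> body value

REG = 0x6f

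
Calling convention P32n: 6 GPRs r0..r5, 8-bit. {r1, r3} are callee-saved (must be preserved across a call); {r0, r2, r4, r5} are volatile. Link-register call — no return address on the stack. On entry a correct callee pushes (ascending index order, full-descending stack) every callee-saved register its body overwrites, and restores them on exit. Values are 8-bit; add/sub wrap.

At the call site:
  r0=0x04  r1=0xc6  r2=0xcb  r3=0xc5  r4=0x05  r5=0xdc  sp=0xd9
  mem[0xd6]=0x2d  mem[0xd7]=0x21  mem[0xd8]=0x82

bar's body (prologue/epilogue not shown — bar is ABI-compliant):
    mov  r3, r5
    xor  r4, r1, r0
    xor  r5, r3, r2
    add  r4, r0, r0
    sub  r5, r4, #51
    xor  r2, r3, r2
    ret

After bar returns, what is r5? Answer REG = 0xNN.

REG = 0xd5

prologue: push r3 → mem[0xd8]=0xc5, sp=0xd8
body[0] mov  r3, r5 → r3=0xdc
body[1] xor  r4, r1, r0 → r4=0xc2
body[2] xor  r5, r3, r2 → r5=0x17
body[3] add  r4, r0, r0 → r4=0x08
body[4] sub  r5, r4, #51 → r5=0xd5
body[5] xor  r2, r3, r2 → r2=0x17
epilogue: pop r3=0xc5, sp=0xd9
r5 is caller-saved → body value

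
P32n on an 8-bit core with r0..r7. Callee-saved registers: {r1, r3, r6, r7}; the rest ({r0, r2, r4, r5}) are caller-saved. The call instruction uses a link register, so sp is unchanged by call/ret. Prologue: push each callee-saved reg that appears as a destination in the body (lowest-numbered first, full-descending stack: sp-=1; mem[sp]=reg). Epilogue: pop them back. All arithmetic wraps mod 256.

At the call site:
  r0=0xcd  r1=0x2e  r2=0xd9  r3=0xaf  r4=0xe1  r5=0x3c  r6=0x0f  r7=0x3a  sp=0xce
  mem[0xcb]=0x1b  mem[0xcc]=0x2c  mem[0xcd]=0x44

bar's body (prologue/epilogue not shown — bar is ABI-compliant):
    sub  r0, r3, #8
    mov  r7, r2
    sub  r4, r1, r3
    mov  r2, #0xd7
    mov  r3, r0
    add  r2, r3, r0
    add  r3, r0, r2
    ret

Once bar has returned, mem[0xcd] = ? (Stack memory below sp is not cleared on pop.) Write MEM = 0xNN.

prologue: push r3 → mem[0xcd]=0xaf, sp=0xcd
prologue: push r7 → mem[0xcc]=0x3a, sp=0xcc
body[0] sub  r0, r3, #8 → r0=0xa7
body[1] mov  r7, r2 → r7=0xd9
body[2] sub  r4, r1, r3 → r4=0x7f
body[3] mov  r2, #0xd7 → r2=0xd7
body[4] mov  r3, r0 → r3=0xa7
body[5] add  r2, r3, r0 → r2=0x4e
body[6] add  r3, r0, r2 → r3=0xf5
epilogue: pop r7=0x3a, sp=0xcd
epilogue: pop r3=0xaf, sp=0xce
prologue pushed ['r3', 'r7'] at ['0xcd', '0xcc']

MEM = 0xaf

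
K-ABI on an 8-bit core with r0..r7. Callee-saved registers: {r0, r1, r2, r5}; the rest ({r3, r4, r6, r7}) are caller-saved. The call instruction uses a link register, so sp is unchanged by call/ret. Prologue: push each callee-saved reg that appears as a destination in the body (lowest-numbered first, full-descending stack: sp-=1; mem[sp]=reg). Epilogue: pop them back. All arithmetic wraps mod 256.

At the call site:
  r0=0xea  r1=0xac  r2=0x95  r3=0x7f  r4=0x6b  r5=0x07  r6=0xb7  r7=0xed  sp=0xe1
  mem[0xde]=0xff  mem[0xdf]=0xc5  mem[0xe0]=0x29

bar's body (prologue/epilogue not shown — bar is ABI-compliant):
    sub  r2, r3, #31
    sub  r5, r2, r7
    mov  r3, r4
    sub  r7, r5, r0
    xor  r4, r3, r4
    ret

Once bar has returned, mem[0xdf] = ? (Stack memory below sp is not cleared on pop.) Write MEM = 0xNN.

MEM = 0x07

prologue: push r2 → mem[0xe0]=0x95, sp=0xe0
prologue: push r5 → mem[0xdf]=0x07, sp=0xdf
body[0] sub  r2, r3, #31 → r2=0x60
body[1] sub  r5, r2, r7 → r5=0x73
body[2] mov  r3, r4 → r3=0x6b
body[3] sub  r7, r5, r0 → r7=0x89
body[4] xor  r4, r3, r4 → r4=0x00
epilogue: pop r5=0x07, sp=0xe0
epilogue: pop r2=0x95, sp=0xe1
prologue pushed ['r2', 'r5'] at ['0xe0', '0xdf']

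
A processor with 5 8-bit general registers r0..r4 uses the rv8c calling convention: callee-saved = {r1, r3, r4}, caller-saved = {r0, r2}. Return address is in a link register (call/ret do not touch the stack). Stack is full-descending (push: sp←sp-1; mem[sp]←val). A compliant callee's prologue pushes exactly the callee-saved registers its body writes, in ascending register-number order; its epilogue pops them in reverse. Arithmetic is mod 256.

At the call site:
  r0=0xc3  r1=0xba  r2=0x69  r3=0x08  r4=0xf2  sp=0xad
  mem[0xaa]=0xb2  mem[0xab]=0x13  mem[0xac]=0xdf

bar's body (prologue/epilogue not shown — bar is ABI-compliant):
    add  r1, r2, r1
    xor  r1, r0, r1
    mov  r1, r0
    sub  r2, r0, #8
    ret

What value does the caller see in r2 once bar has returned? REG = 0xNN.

prologue: push r1 → mem[0xac]=0xba, sp=0xac
body[0] add  r1, r2, r1 → r1=0x23
body[1] xor  r1, r0, r1 → r1=0xe0
body[2] mov  r1, r0 → r1=0xc3
body[3] sub  r2, r0, #8 → r2=0xbb
epilogue: pop r1=0xba, sp=0xad
r2 is caller-saved → body value

REG = 0xbb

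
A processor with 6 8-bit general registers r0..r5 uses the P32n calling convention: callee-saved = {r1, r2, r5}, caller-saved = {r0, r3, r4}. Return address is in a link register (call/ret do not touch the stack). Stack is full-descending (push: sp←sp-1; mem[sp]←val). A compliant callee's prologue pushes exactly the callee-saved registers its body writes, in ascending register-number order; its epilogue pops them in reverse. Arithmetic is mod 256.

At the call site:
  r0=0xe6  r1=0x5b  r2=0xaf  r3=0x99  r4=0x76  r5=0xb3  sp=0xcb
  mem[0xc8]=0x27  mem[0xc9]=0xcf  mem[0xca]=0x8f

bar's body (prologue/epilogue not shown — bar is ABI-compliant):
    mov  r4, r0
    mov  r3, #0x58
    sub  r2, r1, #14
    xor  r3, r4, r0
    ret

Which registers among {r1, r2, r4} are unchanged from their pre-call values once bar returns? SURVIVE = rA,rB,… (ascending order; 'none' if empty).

prologue: push r2 → mem[0xca]=0xaf, sp=0xca
body[0] mov  r4, r0 → r4=0xe6
body[1] mov  r3, #0x58 → r3=0x58
body[2] sub  r2, r1, #14 → r2=0x4d
body[3] xor  r3, r4, r0 → r3=0x00
epilogue: pop r2=0xaf, sp=0xcb
r1: callee-saved, written=False
r2: callee-saved, written=True
r4: caller-saved, written=True

SURVIVE = r1,r2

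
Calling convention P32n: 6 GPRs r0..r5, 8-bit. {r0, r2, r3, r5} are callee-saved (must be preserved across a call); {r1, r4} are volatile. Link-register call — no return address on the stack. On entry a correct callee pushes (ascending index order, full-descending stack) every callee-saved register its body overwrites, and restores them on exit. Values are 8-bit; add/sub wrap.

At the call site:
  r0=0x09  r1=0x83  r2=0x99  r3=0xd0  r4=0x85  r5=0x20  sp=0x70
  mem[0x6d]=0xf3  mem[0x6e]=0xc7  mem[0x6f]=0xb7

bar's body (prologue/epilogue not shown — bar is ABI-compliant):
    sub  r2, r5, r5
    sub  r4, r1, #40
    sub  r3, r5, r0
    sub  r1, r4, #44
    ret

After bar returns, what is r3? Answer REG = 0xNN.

prologue: push r2 -> mem[0x6f]=0x99, sp=0x6f
prologue: push r3 -> mem[0x6e]=0xd0, sp=0x6e
body[0] sub  r2, r5, r5 -> r2=0x00
body[1] sub  r4, r1, #40 -> r4=0x5b
body[2] sub  r3, r5, r0 -> r3=0x17
body[3] sub  r1, r4, #44 -> r1=0x2f
epilogue: pop r3=0xd0, sp=0x6f
epilogue: pop r2=0x99, sp=0x70
r3 is callee-saved -> restored

REG = 0xd0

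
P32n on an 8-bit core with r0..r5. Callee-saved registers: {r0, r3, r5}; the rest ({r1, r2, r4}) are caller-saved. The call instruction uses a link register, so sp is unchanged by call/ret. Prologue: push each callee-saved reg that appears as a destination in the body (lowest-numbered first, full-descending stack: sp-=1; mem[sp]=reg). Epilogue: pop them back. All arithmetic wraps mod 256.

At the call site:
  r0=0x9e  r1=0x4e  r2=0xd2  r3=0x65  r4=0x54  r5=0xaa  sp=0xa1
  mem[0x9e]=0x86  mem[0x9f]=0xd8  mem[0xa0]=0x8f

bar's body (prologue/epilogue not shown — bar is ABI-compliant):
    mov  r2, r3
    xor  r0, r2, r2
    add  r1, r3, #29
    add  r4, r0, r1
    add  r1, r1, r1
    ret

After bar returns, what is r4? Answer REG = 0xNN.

REG = 0x82

prologue: push r0 → mem[0xa0]=0x9e, sp=0xa0
body[0] mov  r2, r3 → r2=0x65
body[1] xor  r0, r2, r2 → r0=0x00
body[2] add  r1, r3, #29 → r1=0x82
body[3] add  r4, r0, r1 → r4=0x82
body[4] add  r1, r1, r1 → r1=0x04
epilogue: pop r0=0x9e, sp=0xa1
r4 is caller-saved → body value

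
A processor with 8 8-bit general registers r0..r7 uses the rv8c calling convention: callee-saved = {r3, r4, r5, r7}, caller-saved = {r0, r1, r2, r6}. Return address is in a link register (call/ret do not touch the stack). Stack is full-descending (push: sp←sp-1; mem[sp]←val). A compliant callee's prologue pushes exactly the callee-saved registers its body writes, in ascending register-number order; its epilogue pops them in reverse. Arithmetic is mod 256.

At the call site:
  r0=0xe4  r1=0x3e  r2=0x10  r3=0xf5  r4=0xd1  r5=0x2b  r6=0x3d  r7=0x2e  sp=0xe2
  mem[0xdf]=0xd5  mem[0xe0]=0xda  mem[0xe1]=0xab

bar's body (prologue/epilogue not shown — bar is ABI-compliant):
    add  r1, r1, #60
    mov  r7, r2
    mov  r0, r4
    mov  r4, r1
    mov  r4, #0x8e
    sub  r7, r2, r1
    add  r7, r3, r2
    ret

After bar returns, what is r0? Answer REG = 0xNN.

REG = 0xd1

prologue: push r4 → mem[0xe1]=0xd1, sp=0xe1
prologue: push r7 → mem[0xe0]=0x2e, sp=0xe0
body[0] add  r1, r1, #60 → r1=0x7a
body[1] mov  r7, r2 → r7=0x10
body[2] mov  r0, r4 → r0=0xd1
body[3] mov  r4, r1 → r4=0x7a
body[4] mov  r4, #0x8e → r4=0x8e
body[5] sub  r7, r2, r1 → r7=0x96
body[6] add  r7, r3, r2 → r7=0x05
epilogue: pop r7=0x2e, sp=0xe1
epilogue: pop r4=0xd1, sp=0xe2
r0 is caller-saved → body value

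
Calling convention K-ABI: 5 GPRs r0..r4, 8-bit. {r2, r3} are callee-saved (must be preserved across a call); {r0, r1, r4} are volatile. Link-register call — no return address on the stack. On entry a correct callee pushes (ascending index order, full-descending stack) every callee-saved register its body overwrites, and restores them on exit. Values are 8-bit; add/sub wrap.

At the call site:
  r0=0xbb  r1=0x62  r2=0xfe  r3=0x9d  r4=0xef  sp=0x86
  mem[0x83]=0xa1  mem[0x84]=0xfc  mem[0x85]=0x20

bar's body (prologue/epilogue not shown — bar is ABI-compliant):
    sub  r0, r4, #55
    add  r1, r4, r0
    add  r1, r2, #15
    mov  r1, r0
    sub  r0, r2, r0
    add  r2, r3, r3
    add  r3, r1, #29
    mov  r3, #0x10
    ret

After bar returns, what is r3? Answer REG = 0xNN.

REG = 0x9d

prologue: push r2 -> mem[0x85]=0xfe, sp=0x85
prologue: push r3 -> mem[0x84]=0x9d, sp=0x84
body[0] sub  r0, r4, #55 -> r0=0xb8
body[1] add  r1, r4, r0 -> r1=0xa7
body[2] add  r1, r2, #15 -> r1=0x0d
body[3] mov  r1, r0 -> r1=0xb8
body[4] sub  r0, r2, r0 -> r0=0x46
body[5] add  r2, r3, r3 -> r2=0x3a
body[6] add  r3, r1, #29 -> r3=0xd5
body[7] mov  r3, #0x10 -> r3=0x10
epilogue: pop r3=0x9d, sp=0x85
epilogue: pop r2=0xfe, sp=0x86
r3 is callee-saved -> restored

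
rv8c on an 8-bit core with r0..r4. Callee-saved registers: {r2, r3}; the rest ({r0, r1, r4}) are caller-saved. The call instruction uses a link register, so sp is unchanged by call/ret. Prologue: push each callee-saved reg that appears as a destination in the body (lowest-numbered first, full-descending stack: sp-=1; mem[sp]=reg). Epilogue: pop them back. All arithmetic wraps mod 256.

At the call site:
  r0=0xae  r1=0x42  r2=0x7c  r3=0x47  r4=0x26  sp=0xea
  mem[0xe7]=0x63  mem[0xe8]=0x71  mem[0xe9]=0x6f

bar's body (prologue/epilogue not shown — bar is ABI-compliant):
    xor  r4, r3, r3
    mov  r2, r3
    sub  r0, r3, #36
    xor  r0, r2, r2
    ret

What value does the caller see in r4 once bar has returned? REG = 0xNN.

prologue: push r2 → mem[0xe9]=0x7c, sp=0xe9
body[0] xor  r4, r3, r3 → r4=0x00
body[1] mov  r2, r3 → r2=0x47
body[2] sub  r0, r3, #36 → r0=0x23
body[3] xor  r0, r2, r2 → r0=0x00
epilogue: pop r2=0x7c, sp=0xea
r4 is caller-saved → body value

REG = 0x00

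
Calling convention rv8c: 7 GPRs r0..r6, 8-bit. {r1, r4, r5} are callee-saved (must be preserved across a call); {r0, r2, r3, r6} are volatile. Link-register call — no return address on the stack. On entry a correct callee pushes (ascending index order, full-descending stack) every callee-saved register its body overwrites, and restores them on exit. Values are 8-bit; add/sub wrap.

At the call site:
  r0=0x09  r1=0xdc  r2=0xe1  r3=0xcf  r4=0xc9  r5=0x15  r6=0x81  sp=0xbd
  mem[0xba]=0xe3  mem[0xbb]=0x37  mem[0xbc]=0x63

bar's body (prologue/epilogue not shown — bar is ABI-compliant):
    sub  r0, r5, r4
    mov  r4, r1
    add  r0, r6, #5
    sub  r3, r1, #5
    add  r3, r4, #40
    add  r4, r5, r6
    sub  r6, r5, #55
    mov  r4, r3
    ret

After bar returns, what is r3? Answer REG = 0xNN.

prologue: push r4 -> mem[0xbc]=0xc9, sp=0xbc
body[0] sub  r0, r5, r4 -> r0=0x4c
body[1] mov  r4, r1 -> r4=0xdc
body[2] add  r0, r6, #5 -> r0=0x86
body[3] sub  r3, r1, #5 -> r3=0xd7
body[4] add  r3, r4, #40 -> r3=0x04
body[5] add  r4, r5, r6 -> r4=0x96
body[6] sub  r6, r5, #55 -> r6=0xde
body[7] mov  r4, r3 -> r4=0x04
epilogue: pop r4=0xc9, sp=0xbd
r3 is caller-saved -> body value

REG = 0x04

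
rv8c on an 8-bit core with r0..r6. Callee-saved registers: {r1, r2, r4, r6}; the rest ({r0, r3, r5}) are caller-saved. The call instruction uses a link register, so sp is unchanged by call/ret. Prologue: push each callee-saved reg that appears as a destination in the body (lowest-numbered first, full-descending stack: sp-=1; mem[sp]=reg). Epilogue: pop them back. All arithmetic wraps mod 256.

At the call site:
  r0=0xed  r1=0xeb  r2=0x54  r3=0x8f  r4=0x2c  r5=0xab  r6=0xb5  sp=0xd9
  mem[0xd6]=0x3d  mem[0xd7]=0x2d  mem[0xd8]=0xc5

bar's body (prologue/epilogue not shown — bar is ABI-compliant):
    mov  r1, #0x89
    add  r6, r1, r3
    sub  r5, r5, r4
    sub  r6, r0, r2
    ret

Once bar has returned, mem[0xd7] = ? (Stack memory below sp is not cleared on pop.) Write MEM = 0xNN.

prologue: push r1 -> mem[0xd8]=0xeb, sp=0xd8
prologue: push r6 -> mem[0xd7]=0xb5, sp=0xd7
body[0] mov  r1, #0x89 -> r1=0x89
body[1] add  r6, r1, r3 -> r6=0x18
body[2] sub  r5, r5, r4 -> r5=0x7f
body[3] sub  r6, r0, r2 -> r6=0x99
epilogue: pop r6=0xb5, sp=0xd8
epilogue: pop r1=0xeb, sp=0xd9
prologue pushed ['r1', 'r6'] at ['0xd8', '0xd7']

MEM = 0xb5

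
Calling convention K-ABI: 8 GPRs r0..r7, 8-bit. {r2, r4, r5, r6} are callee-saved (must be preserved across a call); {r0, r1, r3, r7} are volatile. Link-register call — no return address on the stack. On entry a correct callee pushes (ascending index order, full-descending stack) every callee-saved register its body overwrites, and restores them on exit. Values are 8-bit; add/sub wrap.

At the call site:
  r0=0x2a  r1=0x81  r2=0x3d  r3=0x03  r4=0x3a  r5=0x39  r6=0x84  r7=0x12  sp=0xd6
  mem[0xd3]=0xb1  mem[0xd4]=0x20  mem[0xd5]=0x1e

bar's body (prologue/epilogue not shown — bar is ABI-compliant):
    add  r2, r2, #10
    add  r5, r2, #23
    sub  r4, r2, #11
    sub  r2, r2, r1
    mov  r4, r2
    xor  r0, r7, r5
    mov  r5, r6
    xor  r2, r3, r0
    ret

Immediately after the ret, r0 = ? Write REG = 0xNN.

prologue: push r2 → mem[0xd5]=0x3d, sp=0xd5
prologue: push r4 → mem[0xd4]=0x3a, sp=0xd4
prologue: push r5 → mem[0xd3]=0x39, sp=0xd3
body[0] add  r2, r2, #10 → r2=0x47
body[1] add  r5, r2, #23 → r5=0x5e
body[2] sub  r4, r2, #11 → r4=0x3c
body[3] sub  r2, r2, r1 → r2=0xc6
body[4] mov  r4, r2 → r4=0xc6
body[5] xor  r0, r7, r5 → r0=0x4c
body[6] mov  r5, r6 → r5=0x84
body[7] xor  r2, r3, r0 → r2=0x4f
epilogue: pop r5=0x39, sp=0xd4
epilogue: pop r4=0x3a, sp=0xd5
epilogue: pop r2=0x3d, sp=0xd6
r0 is caller-saved → body value

REG = 0x4c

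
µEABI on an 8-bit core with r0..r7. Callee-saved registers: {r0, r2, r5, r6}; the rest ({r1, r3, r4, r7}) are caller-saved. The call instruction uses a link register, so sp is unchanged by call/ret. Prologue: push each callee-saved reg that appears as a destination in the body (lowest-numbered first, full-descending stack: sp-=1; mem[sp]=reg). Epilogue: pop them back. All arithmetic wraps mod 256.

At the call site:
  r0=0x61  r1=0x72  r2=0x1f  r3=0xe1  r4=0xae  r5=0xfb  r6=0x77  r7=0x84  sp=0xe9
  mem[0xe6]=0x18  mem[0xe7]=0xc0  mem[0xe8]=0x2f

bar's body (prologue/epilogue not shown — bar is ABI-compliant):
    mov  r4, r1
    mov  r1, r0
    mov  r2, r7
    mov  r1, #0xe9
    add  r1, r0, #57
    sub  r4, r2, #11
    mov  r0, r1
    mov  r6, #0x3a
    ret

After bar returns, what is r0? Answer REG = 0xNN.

REG = 0x61

prologue: push r0 → mem[0xe8]=0x61, sp=0xe8
prologue: push r2 → mem[0xe7]=0x1f, sp=0xe7
prologue: push r6 → mem[0xe6]=0x77, sp=0xe6
body[0] mov  r4, r1 → r4=0x72
body[1] mov  r1, r0 → r1=0x61
body[2] mov  r2, r7 → r2=0x84
body[3] mov  r1, #0xe9 → r1=0xe9
body[4] add  r1, r0, #57 → r1=0x9a
body[5] sub  r4, r2, #11 → r4=0x79
body[6] mov  r0, r1 → r0=0x9a
body[7] mov  r6, #0x3a → r6=0x3a
epilogue: pop r6=0x77, sp=0xe7
epilogue: pop r2=0x1f, sp=0xe8
epilogue: pop r0=0x61, sp=0xe9
r0 is callee-saved → restored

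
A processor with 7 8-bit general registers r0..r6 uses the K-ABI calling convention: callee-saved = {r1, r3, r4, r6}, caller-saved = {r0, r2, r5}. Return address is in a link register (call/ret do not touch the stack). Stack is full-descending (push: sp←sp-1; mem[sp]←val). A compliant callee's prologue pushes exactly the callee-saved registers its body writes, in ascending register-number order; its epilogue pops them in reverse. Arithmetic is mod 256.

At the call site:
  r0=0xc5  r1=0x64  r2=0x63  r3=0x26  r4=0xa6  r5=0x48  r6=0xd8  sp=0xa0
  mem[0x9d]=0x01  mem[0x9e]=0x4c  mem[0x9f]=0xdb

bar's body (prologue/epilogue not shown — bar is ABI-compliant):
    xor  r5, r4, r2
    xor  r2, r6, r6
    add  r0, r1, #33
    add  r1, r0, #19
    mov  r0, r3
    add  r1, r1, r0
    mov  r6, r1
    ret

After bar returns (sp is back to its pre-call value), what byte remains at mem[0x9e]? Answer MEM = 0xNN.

prologue: push r1 -> mem[0x9f]=0x64, sp=0x9f
prologue: push r6 -> mem[0x9e]=0xd8, sp=0x9e
body[0] xor  r5, r4, r2 -> r5=0xc5
body[1] xor  r2, r6, r6 -> r2=0x00
body[2] add  r0, r1, #33 -> r0=0x85
body[3] add  r1, r0, #19 -> r1=0x98
body[4] mov  r0, r3 -> r0=0x26
body[5] add  r1, r1, r0 -> r1=0xbe
body[6] mov  r6, r1 -> r6=0xbe
epilogue: pop r6=0xd8, sp=0x9f
epilogue: pop r1=0x64, sp=0xa0
prologue pushed ['r1', 'r6'] at ['0x9f', '0x9e']

MEM = 0xd8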